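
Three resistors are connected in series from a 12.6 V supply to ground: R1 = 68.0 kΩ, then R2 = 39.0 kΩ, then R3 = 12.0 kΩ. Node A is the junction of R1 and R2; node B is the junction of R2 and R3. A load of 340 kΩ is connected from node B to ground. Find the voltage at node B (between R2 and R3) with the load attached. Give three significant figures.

V ≈ 1.23 V

At node B, R3 is in parallel with the load: R3‖R_L = 11.59 kΩ.
Below node A the resistance is R2 + (R3‖R_L) = 50.59 kΩ, so V_A = 12.6 × 50.59/118.6 = 5.375 V.
Then V_B = V_A × (R3‖R_L)/(R2 + R3‖R_L) = 5.375 × 11.59/50.59 = 1.23 V.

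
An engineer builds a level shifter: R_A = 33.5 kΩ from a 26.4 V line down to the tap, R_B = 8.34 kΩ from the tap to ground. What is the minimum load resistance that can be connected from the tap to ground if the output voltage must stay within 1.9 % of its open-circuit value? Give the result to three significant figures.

R_L(min) ≈ 345 kΩ

Output resistance R_th = R_A‖R_B = (33.5 × 8.34)/41.84 = 6.678 kΩ.
The fractional drop is R_th/(R_th + R_L); requiring this ≤ 0.0190 gives R_L ≥ R_th(1/0.0190 − 1) = 6.678 × 51.63 = 345 kΩ.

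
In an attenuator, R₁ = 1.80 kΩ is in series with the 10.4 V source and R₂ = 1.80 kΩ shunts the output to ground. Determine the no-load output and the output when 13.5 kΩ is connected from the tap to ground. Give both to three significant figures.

Unloaded: 5.20 V; loaded: 4.88 V

Open-circuit: V = 10.4 × 1.80/(1.80 + 1.80) = 5.20 V.
With the load, R₂ becomes R₂‖R_L = 1.588 kΩ, so V = 10.4 × 1.588/3.388 = 4.88 V.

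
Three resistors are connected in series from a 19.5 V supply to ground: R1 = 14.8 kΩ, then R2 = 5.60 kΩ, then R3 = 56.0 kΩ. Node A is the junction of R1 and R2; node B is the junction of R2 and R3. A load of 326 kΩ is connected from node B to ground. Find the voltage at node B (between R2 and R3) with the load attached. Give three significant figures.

At node B, R3 is in parallel with the load: R3‖R_L = 47.79 kΩ.
Below node A the resistance is R2 + (R3‖R_L) = 53.39 kΩ, so V_A = 19.5 × 53.39/68.19 = 15.27 V.
Then V_B = V_A × (R3‖R_L)/(R2 + R3‖R_L) = 15.27 × 47.79/53.39 = 13.7 V.

V ≈ 13.7 V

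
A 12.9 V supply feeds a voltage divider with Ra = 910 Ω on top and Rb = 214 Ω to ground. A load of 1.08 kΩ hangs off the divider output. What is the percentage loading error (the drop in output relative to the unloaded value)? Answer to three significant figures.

The divider's output (Thévenin) resistance is Ra‖Rb = 173.3 Ω.
Fractional drop under load = R_th/(R_th + R_L) = 173.3 / (173.3 + 1080) = 0.1382.
So the output falls by 13.8 %.

13.8 %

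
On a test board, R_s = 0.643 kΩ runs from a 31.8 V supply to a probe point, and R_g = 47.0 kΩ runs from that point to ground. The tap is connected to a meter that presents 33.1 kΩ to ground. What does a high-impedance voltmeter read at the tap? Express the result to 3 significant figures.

V_out ≈ 30.8 V

The load sits in parallel with R_g: R_g‖R_L = (47000 × 33100) / (47000 + 33100) = 19420 Ω.
V_out = 31.8 × 19420 / (643 + 19420) = 31.8 × 19420/20060 = 30.8 V.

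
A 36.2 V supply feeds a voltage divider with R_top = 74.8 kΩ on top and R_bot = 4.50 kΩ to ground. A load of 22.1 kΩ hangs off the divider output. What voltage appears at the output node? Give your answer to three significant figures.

The load sits in parallel with R_bot: R_bot‖R_L = (4.50 × 22.1) / (4.50 + 22.1) = 3.739 kΩ.
V_out = 36.2 × 3.739 / (74.8 + 3.739) = 36.2 × 3.739/78.54 = 1.72 V.

V_out ≈ 1.72 V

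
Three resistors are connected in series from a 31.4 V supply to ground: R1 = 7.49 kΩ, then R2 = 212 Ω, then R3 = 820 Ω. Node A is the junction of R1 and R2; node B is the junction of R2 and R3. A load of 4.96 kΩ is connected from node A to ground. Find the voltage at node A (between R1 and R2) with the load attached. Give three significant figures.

V ≈ 3.21 V

Below node A the series string R2+R3 = 1032 Ω sits in parallel with the 4960 Ω load: 854.3 Ω.
V_A = 31.4 × 854.3/(7490 + 854.3) = 3.21 V.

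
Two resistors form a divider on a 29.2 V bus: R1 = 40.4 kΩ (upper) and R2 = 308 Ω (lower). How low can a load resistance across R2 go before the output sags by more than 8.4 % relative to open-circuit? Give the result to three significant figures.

R_L(min) ≈ 3.33 kΩ

Output resistance R_th = R1‖R2 = (40400 × 308)/40710 = 305.7 Ω.
The fractional drop is R_th/(R_th + R_L); requiring this ≤ 0.0840 gives R_L ≥ R_th(1/0.0840 − 1) = 305.7 × 10.90 = 3.33 kΩ.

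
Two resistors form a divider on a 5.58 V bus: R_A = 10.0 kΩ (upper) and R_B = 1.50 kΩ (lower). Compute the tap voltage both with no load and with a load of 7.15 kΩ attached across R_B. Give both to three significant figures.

Open-circuit: V = 5.58 × 1.50/(10.0 + 1.50) = 0.728 V.
With the load, R_B becomes R_B‖R_L = 1.240 kΩ, so V = 5.58 × 1.240/11.24 = 0.616 V.

Unloaded: 0.728 V; loaded: 0.616 V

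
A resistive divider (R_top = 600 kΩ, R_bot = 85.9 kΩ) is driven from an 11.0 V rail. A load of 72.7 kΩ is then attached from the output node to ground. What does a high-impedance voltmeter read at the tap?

V_out ≈ 0.677 V

The load sits in parallel with R_bot: R_bot‖R_L = (85.9 × 72.7) / (85.9 + 72.7) = 39.38 kΩ.
V_out = 11.0 × 39.38 / (600 + 39.38) = 11.0 × 39.38/639.4 = 0.677 V.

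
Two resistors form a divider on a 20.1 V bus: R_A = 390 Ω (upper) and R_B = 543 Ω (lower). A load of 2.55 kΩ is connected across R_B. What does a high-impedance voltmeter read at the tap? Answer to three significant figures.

The load sits in parallel with R_B: R_B‖R_L = (543 × 2550) / (543 + 2550) = 447.7 Ω.
V_out = 20.1 × 447.7 / (390 + 447.7) = 20.1 × 447.7/837.7 = 10.7 V.

V_out ≈ 10.7 V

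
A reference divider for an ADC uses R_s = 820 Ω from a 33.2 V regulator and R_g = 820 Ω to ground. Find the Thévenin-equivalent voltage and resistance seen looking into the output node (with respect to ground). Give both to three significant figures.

V_th is the open-circuit tap voltage: 33.2 × 820/(820 + 820) = 16.6 V.
With the supply zeroed, R_s and R_g appear in parallel from the tap: R_th = R_s‖R_g = (820 × 820)/1640 = 410 Ω.

V_th = 16.6 V, R_th = 410 Ω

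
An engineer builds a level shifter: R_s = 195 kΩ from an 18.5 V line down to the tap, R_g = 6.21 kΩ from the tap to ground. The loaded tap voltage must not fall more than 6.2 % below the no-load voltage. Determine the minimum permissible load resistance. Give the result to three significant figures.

Output resistance R_th = R_s‖R_g = (195 × 6.21)/201.2 = 6.018 kΩ.
The fractional drop is R_th/(R_th + R_L); requiring this ≤ 0.0620 gives R_L ≥ R_th(1/0.0620 − 1) = 6.018 × 15.13 = 91.1 kΩ.

R_L(min) ≈ 91.1 kΩ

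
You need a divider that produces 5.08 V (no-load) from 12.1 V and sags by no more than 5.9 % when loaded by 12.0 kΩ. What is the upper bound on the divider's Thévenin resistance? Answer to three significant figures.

R_th ≤ 752 Ω

Loading drop = R_th/(R_th + R_L) ≤ 0.0590, so R_th ≤ R_L · ε/(1−ε) = 12.0 kΩ × 0.0590/0.9410 = 752 Ω.
(Any R1, R2 with R2/(R1+R2) = 0.420 and R1‖R2 ≤ 752 Ω will meet the spec.)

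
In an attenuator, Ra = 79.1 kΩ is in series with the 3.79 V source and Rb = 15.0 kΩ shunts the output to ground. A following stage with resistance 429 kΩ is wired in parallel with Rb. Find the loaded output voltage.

The load sits in parallel with Rb: Rb‖R_L = (15.0 × 429) / (15.0 + 429) = 14.49 kΩ.
V_out = 3.79 × 14.49 / (79.1 + 14.49) = 3.79 × 14.49/93.59 = 0.587 V.

V_out ≈ 0.587 V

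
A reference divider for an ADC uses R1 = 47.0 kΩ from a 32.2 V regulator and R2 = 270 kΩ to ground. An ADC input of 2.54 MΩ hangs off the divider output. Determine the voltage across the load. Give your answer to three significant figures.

The load sits in parallel with R2: R2‖R_L = (270 × 2540) / (270 + 2540) = 244.1 kΩ.
V_out = 32.2 × 244.1 / (47.0 + 244.1) = 32.2 × 244.1/291.1 = 27.0 V.
(Unloaded it would have been 27.4 V.)

V_out ≈ 27.0 V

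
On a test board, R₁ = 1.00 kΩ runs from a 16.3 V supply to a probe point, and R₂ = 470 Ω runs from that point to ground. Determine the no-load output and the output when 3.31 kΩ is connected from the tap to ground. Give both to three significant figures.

Open-circuit: V = 16.3 × 470/(1000 + 470) = 5.21 V.
With the load, R₂ becomes R₂‖R_L = 411.6 Ω, so V = 16.3 × 411.6/1412 = 4.75 V.

Unloaded: 5.21 V; loaded: 4.75 V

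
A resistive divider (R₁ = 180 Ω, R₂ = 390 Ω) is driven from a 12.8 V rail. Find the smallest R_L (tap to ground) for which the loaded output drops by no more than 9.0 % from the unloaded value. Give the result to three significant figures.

Output resistance R_th = R₁‖R₂ = (180 × 390)/570.0 = 123.2 Ω.
The fractional drop is R_th/(R_th + R_L); requiring this ≤ 0.0900 gives R_L ≥ R_th(1/0.0900 − 1) = 123.2 × 10.11 = 1.25 kΩ.

R_L(min) ≈ 1.25 kΩ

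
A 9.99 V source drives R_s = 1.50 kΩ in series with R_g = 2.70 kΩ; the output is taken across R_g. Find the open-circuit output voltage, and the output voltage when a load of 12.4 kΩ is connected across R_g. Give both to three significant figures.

Open-circuit: V = 9.99 × 2.70/(1.50 + 2.70) = 6.42 V.
With the load, R_g becomes R_g‖R_L = 2.217 kΩ, so V = 9.99 × 2.217/3.717 = 5.96 V.

Unloaded: 6.42 V; loaded: 5.96 V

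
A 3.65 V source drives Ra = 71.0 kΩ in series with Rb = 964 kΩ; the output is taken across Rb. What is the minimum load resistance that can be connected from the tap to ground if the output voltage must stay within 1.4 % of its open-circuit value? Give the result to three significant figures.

R_L(min) ≈ 4.66 MΩ

Output resistance R_th = Ra‖Rb = (71.0 × 964)/1035 = 66.13 kΩ.
The fractional drop is R_th/(R_th + R_L); requiring this ≤ 0.0140 gives R_L ≥ R_th(1/0.0140 − 1) = 66.13 × 70.43 = 4.66 MΩ.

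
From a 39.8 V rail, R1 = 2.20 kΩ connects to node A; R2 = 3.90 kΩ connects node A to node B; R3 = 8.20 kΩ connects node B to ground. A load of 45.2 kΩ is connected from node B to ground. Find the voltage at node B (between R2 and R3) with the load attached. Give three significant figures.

At node B, R3 is in parallel with the load: R3‖R_L = 6.941 kΩ.
Below node A the resistance is R2 + (R3‖R_L) = 10.84 kΩ, so V_A = 39.8 × 10.84/13.04 = 33.09 V.
Then V_B = V_A × (R3‖R_L)/(R2 + R3‖R_L) = 33.09 × 6.941/10.84 = 21.2 V.

V ≈ 21.2 V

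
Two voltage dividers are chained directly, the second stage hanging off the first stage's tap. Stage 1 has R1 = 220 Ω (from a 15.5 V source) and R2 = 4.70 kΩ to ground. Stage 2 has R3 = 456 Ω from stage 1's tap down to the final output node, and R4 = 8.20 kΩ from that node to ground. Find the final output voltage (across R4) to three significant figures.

V_out ≈ 13.7 V

Stage 2 presents R3+R4 = 8656 Ω as a load on stage 1's tap.
Stage 1's lower leg becomes R2‖(R3+R4) = 3046 Ω, so V_mid = 15.5 × 3046/3266 = 14.46 V.
Stage 2 is itself unloaded: V_out = V_mid × R4/(R3+R4) = 14.46 × 8200/8656 = 13.7 V.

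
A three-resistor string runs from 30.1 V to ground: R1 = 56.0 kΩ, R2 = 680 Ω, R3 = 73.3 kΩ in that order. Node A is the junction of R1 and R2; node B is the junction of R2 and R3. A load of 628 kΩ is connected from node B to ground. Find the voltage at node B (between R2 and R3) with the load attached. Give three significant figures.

At node B, R3 is in parallel with the load: R3‖R_L = 65640 Ω.
Below node A the resistance is R2 + (R3‖R_L) = 66320 Ω, so V_A = 30.1 × 66320/122300 = 16.32 V.
Then V_B = V_A × (R3‖R_L)/(R2 + R3‖R_L) = 16.32 × 65640/66320 = 16.2 V.

V ≈ 16.2 V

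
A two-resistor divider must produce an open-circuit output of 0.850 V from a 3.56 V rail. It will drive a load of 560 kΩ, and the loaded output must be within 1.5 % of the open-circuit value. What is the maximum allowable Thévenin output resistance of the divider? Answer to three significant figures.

Loading drop = R_th/(R_th + R_L) ≤ 0.0150, so R_th ≤ R_L · ε/(1−ε) = 560 kΩ × 0.0150/0.9850 = 8.53 kΩ.
(Any R1, R2 with R2/(R1+R2) = 0.239 and R1‖R2 ≤ 8.53 kΩ will meet the spec.)

R_th ≤ 8.53 kΩ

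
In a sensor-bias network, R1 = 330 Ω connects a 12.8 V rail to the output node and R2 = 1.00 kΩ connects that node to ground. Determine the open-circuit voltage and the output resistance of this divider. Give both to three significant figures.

V_th = 9.62 V, R_th = 248 Ω

V_th is the open-circuit tap voltage: 12.8 × 1000/(330 + 1000) = 9.62 V.
With the supply zeroed, R1 and R2 appear in parallel from the tap: R_th = R1‖R2 = (330 × 1000)/1330 = 248 Ω.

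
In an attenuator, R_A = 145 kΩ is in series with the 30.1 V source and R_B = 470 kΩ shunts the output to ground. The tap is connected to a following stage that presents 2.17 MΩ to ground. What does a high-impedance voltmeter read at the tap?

The load sits in parallel with R_B: R_B‖R_L = (470 × 2170) / (470 + 2170) = 386.3 kΩ.
V_out = 30.1 × 386.3 / (145 + 386.3) = 30.1 × 386.3/531.3 = 21.9 V.

V_out ≈ 21.9 V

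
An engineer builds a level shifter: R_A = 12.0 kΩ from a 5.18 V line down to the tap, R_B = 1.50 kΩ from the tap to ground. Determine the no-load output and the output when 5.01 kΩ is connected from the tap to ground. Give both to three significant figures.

Open-circuit: V = 5.18 × 1.50/(12.0 + 1.50) = 0.576 V.
With the load, R_B becomes R_B‖R_L = 1.154 kΩ, so V = 5.18 × 1.154/13.15 = 0.455 V.

Unloaded: 0.576 V; loaded: 0.455 V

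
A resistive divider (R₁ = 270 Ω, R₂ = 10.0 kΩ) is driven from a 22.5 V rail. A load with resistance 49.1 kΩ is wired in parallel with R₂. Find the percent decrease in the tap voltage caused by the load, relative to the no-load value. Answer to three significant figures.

The divider's output (Thévenin) resistance is R₁‖R₂ = 262.9 Ω.
Fractional drop under load = R_th/(R_th + R_L) = 262.9 / (262.9 + 49100) = 0.005326.
So the output falls by 0.533 %.

0.533 %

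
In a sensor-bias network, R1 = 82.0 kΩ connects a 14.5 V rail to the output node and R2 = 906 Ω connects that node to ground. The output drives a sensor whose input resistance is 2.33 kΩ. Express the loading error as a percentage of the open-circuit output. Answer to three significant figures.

The divider's output (Thévenin) resistance is R1‖R2 = 896.1 Ω.
Fractional drop under load = R_th/(R_th + R_L) = 896.1 / (896.1 + 2330) = 0.2778.
So the output falls by 27.8 %.

27.8 %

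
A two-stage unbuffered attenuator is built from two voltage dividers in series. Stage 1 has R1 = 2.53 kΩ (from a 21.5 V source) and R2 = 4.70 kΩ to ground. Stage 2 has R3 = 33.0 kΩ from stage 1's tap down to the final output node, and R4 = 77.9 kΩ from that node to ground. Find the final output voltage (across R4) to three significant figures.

V_out ≈ 9.67 V

Stage 2 presents R3+R4 = 110.9 kΩ as a load on stage 1's tap.
Stage 1's lower leg becomes R2‖(R3+R4) = 4.509 kΩ, so V_mid = 21.5 × 4.509/7.039 = 13.77 V.
Stage 2 is itself unloaded: V_out = V_mid × R4/(R3+R4) = 13.77 × 77.9/110.9 = 9.67 V.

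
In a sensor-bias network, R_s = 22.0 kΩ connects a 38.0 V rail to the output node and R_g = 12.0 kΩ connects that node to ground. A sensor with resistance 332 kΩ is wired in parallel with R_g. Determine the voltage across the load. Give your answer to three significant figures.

The load sits in parallel with R_g: R_g‖R_L = (12.0 × 332) / (12.0 + 332) = 11.58 kΩ.
V_out = 38.0 × 11.58 / (22.0 + 11.58) = 38.0 × 11.58/33.58 = 13.1 V.

V_out ≈ 13.1 V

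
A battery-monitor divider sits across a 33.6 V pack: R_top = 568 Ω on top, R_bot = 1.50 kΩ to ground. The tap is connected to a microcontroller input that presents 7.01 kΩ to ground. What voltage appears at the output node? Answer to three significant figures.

The load sits in parallel with R_bot: R_bot‖R_L = (1500 × 7010) / (1500 + 7010) = 1236 Ω.
V_out = 33.6 × 1236 / (568 + 1236) = 33.6 × 1236/1804 = 23.0 V.

V_out ≈ 23.0 V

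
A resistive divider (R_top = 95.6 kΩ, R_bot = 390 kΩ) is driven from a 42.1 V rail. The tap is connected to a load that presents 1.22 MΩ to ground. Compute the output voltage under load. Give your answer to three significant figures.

The load sits in parallel with R_bot: R_bot‖R_L = (390 × 1220) / (390 + 1220) = 295.5 kΩ.
V_out = 42.1 × 295.5 / (95.6 + 295.5) = 42.1 × 295.5/391.1 = 31.8 V.
(Unloaded it would have been 33.8 V.)

V_out ≈ 31.8 V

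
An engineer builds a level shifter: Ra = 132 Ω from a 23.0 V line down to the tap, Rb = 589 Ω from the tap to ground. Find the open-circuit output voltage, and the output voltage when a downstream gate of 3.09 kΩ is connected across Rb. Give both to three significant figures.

Open-circuit: V = 23.0 × 589/(132 + 589) = 18.8 V.
With the load, Rb becomes Rb‖R_L = 494.7 Ω, so V = 23.0 × 494.7/626.7 = 18.2 V.

Unloaded: 18.8 V; loaded: 18.2 V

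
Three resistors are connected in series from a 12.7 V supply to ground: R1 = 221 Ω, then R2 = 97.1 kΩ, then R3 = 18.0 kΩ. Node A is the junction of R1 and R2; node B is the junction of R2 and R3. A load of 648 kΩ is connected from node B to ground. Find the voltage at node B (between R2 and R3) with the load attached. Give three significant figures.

At node B, R3 is in parallel with the load: R3‖R_L = 17510 Ω.
Below node A the resistance is R2 + (R3‖R_L) = 114600 Ω, so V_A = 12.7 × 114600/114800 = 12.68 V.
Then V_B = V_A × (R3‖R_L)/(R2 + R3‖R_L) = 12.68 × 17510/114600 = 1.94 V.

V ≈ 1.94 V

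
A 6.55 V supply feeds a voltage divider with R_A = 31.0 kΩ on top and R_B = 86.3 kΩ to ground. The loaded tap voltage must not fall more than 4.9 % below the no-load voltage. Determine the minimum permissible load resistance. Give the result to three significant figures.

Output resistance R_th = R_A‖R_B = (31.0 × 86.3)/117.3 = 22.81 kΩ.
The fractional drop is R_th/(R_th + R_L); requiring this ≤ 0.0490 gives R_L ≥ R_th(1/0.0490 − 1) = 22.81 × 19.41 = 443 kΩ.

R_L(min) ≈ 443 kΩ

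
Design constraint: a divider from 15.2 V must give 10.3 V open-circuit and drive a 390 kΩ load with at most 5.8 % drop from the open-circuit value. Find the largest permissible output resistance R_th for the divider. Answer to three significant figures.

Loading drop = R_th/(R_th + R_L) ≤ 0.0580, so R_th ≤ R_L · ε/(1−ε) = 390 kΩ × 0.0580/0.9420 = 24.0 kΩ.
(Any R1, R2 with R2/(R1+R2) = 0.678 and R1‖R2 ≤ 24.0 kΩ will meet the spec.)

R_th ≤ 24.0 kΩ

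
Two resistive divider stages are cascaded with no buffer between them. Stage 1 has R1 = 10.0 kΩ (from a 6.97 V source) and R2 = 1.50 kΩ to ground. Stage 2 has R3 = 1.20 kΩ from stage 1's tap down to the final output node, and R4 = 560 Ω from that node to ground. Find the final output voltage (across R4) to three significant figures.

Stage 2 presents R3+R4 = 1760 Ω as a load on stage 1's tap.
Stage 1's lower leg becomes R2‖(R3+R4) = 809.8 Ω, so V_mid = 6.97 × 809.8/10810 = 0.5222 V.
Stage 2 is itself unloaded: V_out = V_mid × R4/(R3+R4) = 0.5222 × 560/1760 = 0.166 V.

V_out ≈ 0.166 V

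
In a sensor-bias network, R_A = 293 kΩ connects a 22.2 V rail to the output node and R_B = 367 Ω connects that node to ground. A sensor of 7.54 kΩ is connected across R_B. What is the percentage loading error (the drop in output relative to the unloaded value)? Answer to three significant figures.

The divider's output (Thévenin) resistance is R_A‖R_B = 366.5 Ω.
Fractional drop under load = R_th/(R_th + R_L) = 366.5 / (366.5 + 7540) = 0.04636.
So the output falls by 4.64 %.

4.64 %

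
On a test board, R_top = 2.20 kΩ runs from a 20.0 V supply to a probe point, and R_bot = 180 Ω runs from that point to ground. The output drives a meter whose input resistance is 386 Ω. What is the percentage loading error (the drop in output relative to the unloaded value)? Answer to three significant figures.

The divider's output (Thévenin) resistance is R_top‖R_bot = 166.4 Ω.
Fractional drop under load = R_th/(R_th + R_L) = 166.4 / (166.4 + 386) = 0.3012.
So the output falls by 30.1 %.

30.1 %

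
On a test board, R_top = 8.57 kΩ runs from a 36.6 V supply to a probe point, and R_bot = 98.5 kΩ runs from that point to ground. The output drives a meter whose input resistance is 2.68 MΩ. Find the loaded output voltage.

The load sits in parallel with R_bot: R_bot‖R_L = (98.5 × 2680) / (98.5 + 2680) = 95.01 kΩ.
V_out = 36.6 × 95.01 / (8.57 + 95.01) = 36.6 × 95.01/103.6 = 33.6 V.

V_out ≈ 33.6 V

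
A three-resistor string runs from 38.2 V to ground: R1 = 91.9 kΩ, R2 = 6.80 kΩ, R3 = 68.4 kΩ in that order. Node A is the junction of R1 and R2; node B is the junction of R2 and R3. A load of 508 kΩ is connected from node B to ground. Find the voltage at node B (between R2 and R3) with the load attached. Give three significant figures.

At node B, R3 is in parallel with the load: R3‖R_L = 60.28 kΩ.
Below node A the resistance is R2 + (R3‖R_L) = 67.08 kΩ, so V_A = 38.2 × 67.08/159.0 = 16.12 V.
Then V_B = V_A × (R3‖R_L)/(R2 + R3‖R_L) = 16.12 × 60.28/67.08 = 14.5 V.

V ≈ 14.5 V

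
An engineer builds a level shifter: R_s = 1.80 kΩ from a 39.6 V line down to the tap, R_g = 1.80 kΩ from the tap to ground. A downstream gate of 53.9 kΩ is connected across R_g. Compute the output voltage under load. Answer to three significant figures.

V_out ≈ 19.5 V

The load sits in parallel with R_g: R_g‖R_L = (1.80 × 53.9) / (1.80 + 53.9) = 1.742 kΩ.
V_out = 39.6 × 1.742 / (1.80 + 1.742) = 39.6 × 1.742/3.542 = 19.5 V.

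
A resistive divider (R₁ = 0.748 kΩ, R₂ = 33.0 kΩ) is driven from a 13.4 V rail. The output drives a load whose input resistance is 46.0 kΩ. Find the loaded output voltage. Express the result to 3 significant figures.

The load sits in parallel with R₂: R₂‖R_L = (33000 × 46000) / (33000 + 46000) = 19220 Ω.
V_out = 13.4 × 19220 / (748 + 19220) = 13.4 × 19220/19960 = 12.9 V.

V_out ≈ 12.9 V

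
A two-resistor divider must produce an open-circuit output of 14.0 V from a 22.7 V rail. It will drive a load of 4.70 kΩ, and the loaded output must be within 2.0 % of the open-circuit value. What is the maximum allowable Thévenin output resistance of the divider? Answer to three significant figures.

R_th ≤ 95.9 Ω

Loading drop = R_th/(R_th + R_L) ≤ 0.0200, so R_th ≤ R_L · ε/(1−ε) = 4.70 kΩ × 0.0200/0.9800 = 95.9 Ω.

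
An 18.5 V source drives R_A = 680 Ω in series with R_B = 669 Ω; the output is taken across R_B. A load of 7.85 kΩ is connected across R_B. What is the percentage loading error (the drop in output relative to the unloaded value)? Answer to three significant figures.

4.12 %

The divider's output (Thévenin) resistance is R_A‖R_B = 337.2 Ω.
Fractional drop under load = R_th/(R_th + R_L) = 337.2 / (337.2 + 7850) = 0.04119.
So the output falls by 4.12 %.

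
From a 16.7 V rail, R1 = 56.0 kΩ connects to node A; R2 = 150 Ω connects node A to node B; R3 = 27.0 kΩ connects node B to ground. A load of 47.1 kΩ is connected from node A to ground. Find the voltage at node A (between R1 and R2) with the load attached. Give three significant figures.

V ≈ 3.93 V

Below node A the series string R2+R3 = 27150 Ω sits in parallel with the 47100 Ω load: 17220 Ω.
V_A = 16.7 × 17220/(56000 + 17220) = 3.93 V.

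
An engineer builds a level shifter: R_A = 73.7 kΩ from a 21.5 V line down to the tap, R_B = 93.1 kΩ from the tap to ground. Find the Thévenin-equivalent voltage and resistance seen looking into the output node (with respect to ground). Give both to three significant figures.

V_th is the open-circuit tap voltage: 21.5 × 93.1/(73.7 + 93.1) = 12.0 V.
With the supply zeroed, R_A and R_B appear in parallel from the tap: R_th = R_A‖R_B = (73.7 × 93.1)/166.8 = 41.1 kΩ.

V_th = 12.0 V, R_th = 41.1 kΩ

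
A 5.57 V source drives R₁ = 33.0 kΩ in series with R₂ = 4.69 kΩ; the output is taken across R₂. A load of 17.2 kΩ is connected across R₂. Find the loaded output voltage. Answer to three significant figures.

V_out ≈ 0.560 V

The load sits in parallel with R₂: R₂‖R_L = (4.69 × 17.2) / (4.69 + 17.2) = 3.685 kΩ.
V_out = 5.57 × 3.685 / (33.0 + 3.685) = 5.57 × 3.685/36.69 = 0.560 V.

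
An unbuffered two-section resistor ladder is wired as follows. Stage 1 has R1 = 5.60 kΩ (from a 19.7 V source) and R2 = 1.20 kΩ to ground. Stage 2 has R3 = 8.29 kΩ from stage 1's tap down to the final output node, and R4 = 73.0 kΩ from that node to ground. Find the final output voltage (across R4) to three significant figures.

Stage 2 presents R3+R4 = 81.29 kΩ as a load on stage 1's tap.
Stage 1's lower leg becomes R2‖(R3+R4) = 1.183 kΩ, so V_mid = 19.7 × 1.183/6.783 = 3.435 V.
Stage 2 is itself unloaded: V_out = V_mid × R4/(R3+R4) = 3.435 × 73.0/81.29 = 3.08 V.

V_out ≈ 3.08 V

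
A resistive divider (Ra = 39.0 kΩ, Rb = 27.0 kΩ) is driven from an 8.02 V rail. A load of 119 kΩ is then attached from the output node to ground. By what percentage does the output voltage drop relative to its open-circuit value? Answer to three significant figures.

Unloaded V = 8.02 × 27.0/66.00 = 3.2809 V.
Loaded: Rb‖R_L = 22.01 kΩ, giving V = 8.02 × 22.01/61.01 = 2.8930 V.
Drop = (3.2809 − 2.8930) / 3.2809 = 11.8 %.

11.8 %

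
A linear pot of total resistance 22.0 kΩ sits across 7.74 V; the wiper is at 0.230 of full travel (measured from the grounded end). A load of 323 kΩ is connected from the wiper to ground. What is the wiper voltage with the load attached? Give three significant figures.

V ≈ 1.76 V

The wiper splits the pot into (1−α)R = 16.94 kΩ above and αR = 5.060 kΩ below.
Lower section ‖ load = 4.982 kΩ.
V_wiper = 7.74 × 4.982/(16.94 + 4.982) = 1.76 V.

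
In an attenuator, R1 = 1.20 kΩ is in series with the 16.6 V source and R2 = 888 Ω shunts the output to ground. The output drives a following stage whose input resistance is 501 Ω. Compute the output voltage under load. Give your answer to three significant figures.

The load sits in parallel with R2: R2‖R_L = (888 × 501) / (888 + 501) = 320.3 Ω.
V_out = 16.6 × 320.3 / (1200 + 320.3) = 16.6 × 320.3/1520 = 3.50 V.
(Unloaded it would have been 7.06 V.)

V_out ≈ 3.50 V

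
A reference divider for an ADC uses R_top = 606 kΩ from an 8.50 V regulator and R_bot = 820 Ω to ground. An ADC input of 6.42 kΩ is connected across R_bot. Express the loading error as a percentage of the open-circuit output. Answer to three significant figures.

11.3 %

The divider's output (Thévenin) resistance is R_top‖R_bot = 818.9 Ω.
Fractional drop under load = R_th/(R_th + R_L) = 818.9 / (818.9 + 6420) = 0.1131.
So the output falls by 11.3 %.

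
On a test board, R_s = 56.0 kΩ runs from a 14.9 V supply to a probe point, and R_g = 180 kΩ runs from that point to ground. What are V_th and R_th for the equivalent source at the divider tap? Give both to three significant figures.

V_th is the open-circuit tap voltage: 14.9 × 180/(56.0 + 180) = 11.4 V.
With the supply zeroed, R_s and R_g appear in parallel from the tap: R_th = R_s‖R_g = (56.0 × 180)/236.0 = 42.7 kΩ.

V_th = 11.4 V, R_th = 42.7 kΩ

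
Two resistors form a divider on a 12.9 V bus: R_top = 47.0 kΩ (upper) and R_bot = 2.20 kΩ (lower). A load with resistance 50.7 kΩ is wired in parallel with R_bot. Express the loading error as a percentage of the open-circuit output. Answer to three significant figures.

3.98 %

The divider's output (Thévenin) resistance is R_top‖R_bot = 2.102 kΩ.
Fractional drop under load = R_th/(R_th + R_L) = 2.102 / (2.102 + 50.7) = 0.03980.
So the output falls by 3.98 %.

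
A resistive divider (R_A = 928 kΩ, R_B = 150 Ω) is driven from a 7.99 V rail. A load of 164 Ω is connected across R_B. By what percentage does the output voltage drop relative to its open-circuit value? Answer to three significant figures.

47.8 %

The divider's output (Thévenin) resistance is R_A‖R_B = 150.0 Ω.
Fractional drop under load = R_th/(R_th + R_L) = 150.0 / (150.0 + 164) = 0.4777.
So the output falls by 47.8 %.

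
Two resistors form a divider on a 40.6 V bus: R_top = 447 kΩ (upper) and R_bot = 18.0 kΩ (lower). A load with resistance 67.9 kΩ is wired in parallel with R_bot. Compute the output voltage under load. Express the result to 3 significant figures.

The load sits in parallel with R_bot: R_bot‖R_L = (18.0 × 67.9) / (18.0 + 67.9) = 14.23 kΩ.
V_out = 40.6 × 14.23 / (447 + 14.23) = 40.6 × 14.23/461.2 = 1.25 V.

V_out ≈ 1.25 V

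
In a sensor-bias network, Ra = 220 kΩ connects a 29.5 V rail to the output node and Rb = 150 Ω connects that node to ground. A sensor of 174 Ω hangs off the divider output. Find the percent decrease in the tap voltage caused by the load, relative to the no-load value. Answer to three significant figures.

46.3 %

The divider's output (Thévenin) resistance is Ra‖Rb = 149.9 Ω.
Fractional drop under load = R_th/(R_th + R_L) = 149.9 / (149.9 + 174) = 0.4628.
So the output falls by 46.3 %.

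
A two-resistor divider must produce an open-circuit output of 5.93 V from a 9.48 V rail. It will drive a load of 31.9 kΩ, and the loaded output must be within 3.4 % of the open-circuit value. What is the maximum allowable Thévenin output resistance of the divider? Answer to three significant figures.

R_th ≤ 1.12 kΩ

Loading drop = R_th/(R_th + R_L) ≤ 0.0340, so R_th ≤ R_L · ε/(1−ε) = 31.9 kΩ × 0.0340/0.9660 = 1.12 kΩ.
(Any R1, R2 with R2/(R1+R2) = 0.626 and R1‖R2 ≤ 1.12 kΩ will meet the spec.)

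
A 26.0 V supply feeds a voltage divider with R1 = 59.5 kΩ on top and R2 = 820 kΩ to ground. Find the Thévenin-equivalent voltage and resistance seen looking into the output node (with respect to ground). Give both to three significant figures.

V_th is the open-circuit tap voltage: 26.0 × 820/(59.5 + 820) = 24.2 V.
With the supply zeroed, R1 and R2 appear in parallel from the tap: R_th = R1‖R2 = (59.5 × 820)/879.5 = 55.5 kΩ.

V_th = 24.2 V, R_th = 55.5 kΩ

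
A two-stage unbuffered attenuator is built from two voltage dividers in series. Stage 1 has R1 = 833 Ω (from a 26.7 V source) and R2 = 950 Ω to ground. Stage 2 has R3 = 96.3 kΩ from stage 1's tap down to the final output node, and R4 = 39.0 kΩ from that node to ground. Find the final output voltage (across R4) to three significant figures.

V_out ≈ 4.09 V

Stage 2 presents R3+R4 = 135300 Ω as a load on stage 1's tap.
Stage 1's lower leg becomes R2‖(R3+R4) = 943.4 Ω, so V_mid = 26.7 × 943.4/1776 = 14.18 V.
Stage 2 is itself unloaded: V_out = V_mid × R4/(R3+R4) = 14.18 × 39000/135300 = 4.09 V.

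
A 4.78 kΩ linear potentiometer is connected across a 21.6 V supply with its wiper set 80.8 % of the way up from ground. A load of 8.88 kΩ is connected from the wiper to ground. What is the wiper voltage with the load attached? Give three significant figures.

The wiper splits the pot into (1−α)R = 917.8 Ω above and αR = 3862 Ω below.
Lower section ‖ load = 2692 Ω.
V_wiper = 21.6 × 2692/(917.8 + 2692) = 16.1 V.

V ≈ 16.1 V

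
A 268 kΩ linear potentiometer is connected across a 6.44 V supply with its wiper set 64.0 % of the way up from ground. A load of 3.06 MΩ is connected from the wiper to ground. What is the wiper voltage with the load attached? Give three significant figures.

V ≈ 4.04 V

The wiper splits the pot into (1−α)R = 96.48 kΩ above and αR = 171.5 kΩ below.
Lower section ‖ load = 162.4 kΩ.
V_wiper = 6.44 × 162.4/(96.48 + 162.4) = 4.04 V.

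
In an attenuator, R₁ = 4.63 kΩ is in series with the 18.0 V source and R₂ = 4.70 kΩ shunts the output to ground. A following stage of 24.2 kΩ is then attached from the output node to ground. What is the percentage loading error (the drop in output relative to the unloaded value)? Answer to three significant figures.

8.79 %

The divider's output (Thévenin) resistance is R₁‖R₂ = 2.332 kΩ.
Fractional drop under load = R_th/(R_th + R_L) = 2.332 / (2.332 + 24.2) = 0.08791.
So the output falls by 8.79 %.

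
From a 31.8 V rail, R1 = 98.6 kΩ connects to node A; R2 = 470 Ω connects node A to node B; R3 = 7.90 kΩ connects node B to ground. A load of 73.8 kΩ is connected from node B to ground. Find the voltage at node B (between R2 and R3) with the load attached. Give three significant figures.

At node B, R3 is in parallel with the load: R3‖R_L = 7136 Ω.
Below node A the resistance is R2 + (R3‖R_L) = 7606 Ω, so V_A = 31.8 × 7606/106200 = 2.277 V.
Then V_B = V_A × (R3‖R_L)/(R2 + R3‖R_L) = 2.277 × 7136/7606 = 2.14 V.

V ≈ 2.14 V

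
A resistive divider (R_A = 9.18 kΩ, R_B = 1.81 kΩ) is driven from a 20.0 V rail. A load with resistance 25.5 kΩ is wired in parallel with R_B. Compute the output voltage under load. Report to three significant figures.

V_out ≈ 3.11 V

The load sits in parallel with R_B: R_B‖R_L = (1.81 × 25.5) / (1.81 + 25.5) = 1.690 kΩ.
V_out = 20.0 × 1.690 / (9.18 + 1.690) = 20.0 × 1.690/10.87 = 3.11 V.
(Unloaded it would have been 3.29 V.)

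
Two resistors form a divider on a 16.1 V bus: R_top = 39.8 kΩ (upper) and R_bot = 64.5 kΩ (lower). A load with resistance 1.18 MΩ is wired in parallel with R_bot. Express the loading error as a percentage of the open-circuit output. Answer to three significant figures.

2.04 %

The divider's output (Thévenin) resistance is R_top‖R_bot = 24.61 kΩ.
Fractional drop under load = R_th/(R_th + R_L) = 24.61 / (24.61 + 1180) = 0.02043.
So the output falls by 2.04 %.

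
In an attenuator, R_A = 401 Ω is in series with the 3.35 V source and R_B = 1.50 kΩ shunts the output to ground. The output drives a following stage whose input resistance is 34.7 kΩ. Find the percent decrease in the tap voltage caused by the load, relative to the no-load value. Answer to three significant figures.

0.904 %

The divider's output (Thévenin) resistance is R_A‖R_B = 316.4 Ω.
Fractional drop under load = R_th/(R_th + R_L) = 316.4 / (316.4 + 34700) = 0.009036.
So the output falls by 0.904 %.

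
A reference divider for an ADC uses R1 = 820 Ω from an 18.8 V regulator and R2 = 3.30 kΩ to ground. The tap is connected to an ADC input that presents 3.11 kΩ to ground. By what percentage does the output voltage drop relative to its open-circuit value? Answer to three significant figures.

17.4 %

The divider's output (Thévenin) resistance is R1‖R2 = 656.8 Ω.
Fractional drop under load = R_th/(R_th + R_L) = 656.8 / (656.8 + 3110) = 0.1744.
So the output falls by 17.4 %.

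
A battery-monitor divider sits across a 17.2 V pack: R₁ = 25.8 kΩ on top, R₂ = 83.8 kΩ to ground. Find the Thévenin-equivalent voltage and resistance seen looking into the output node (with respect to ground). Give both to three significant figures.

V_th is the open-circuit tap voltage: 17.2 × 83.8/(25.8 + 83.8) = 13.2 V.
With the supply zeroed, R₁ and R₂ appear in parallel from the tap: R_th = R₁‖R₂ = (25.8 × 83.8)/109.6 = 19.7 kΩ.

V_th = 13.2 V, R_th = 19.7 kΩ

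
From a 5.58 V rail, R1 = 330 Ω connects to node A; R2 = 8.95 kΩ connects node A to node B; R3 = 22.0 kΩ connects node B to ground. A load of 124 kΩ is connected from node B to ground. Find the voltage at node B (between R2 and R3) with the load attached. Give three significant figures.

At node B, R3 is in parallel with the load: R3‖R_L = 18680 Ω.
Below node A the resistance is R2 + (R3‖R_L) = 27630 Ω, so V_A = 5.58 × 27630/27960 = 5.514 V.
Then V_B = V_A × (R3‖R_L)/(R2 + R3‖R_L) = 5.514 × 18680/27630 = 3.73 V.

V ≈ 3.73 V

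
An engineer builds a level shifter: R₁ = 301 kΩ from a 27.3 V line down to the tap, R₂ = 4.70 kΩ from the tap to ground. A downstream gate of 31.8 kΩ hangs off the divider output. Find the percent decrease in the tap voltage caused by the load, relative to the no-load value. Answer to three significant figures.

12.7 %

The divider's output (Thévenin) resistance is R₁‖R₂ = 4.628 kΩ.
Fractional drop under load = R_th/(R_th + R_L) = 4.628 / (4.628 + 31.8) = 0.1270.
So the output falls by 12.7 %.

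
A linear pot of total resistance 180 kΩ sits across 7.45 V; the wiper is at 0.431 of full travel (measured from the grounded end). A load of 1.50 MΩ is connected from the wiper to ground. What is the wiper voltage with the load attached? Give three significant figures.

V ≈ 3.12 V

The wiper splits the pot into (1−α)R = 102.4 kΩ above and αR = 77.58 kΩ below.
Lower section ‖ load = 73.76 kΩ.
V_wiper = 7.45 × 73.76/(102.4 + 73.76) = 3.12 V.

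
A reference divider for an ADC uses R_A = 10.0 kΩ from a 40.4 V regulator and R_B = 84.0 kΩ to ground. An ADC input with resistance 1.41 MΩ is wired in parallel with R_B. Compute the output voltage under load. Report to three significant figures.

The load sits in parallel with R_B: R_B‖R_L = (84.0 × 1410) / (84.0 + 1410) = 79.28 kΩ.
V_out = 40.4 × 79.28 / (10.0 + 79.28) = 40.4 × 79.28/89.28 = 35.9 V.

V_out ≈ 35.9 V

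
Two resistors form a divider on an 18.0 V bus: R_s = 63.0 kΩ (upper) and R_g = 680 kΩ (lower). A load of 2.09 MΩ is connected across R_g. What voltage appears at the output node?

The load sits in parallel with R_g: R_g‖R_L = (680 × 2090) / (680 + 2090) = 513.1 kΩ.
V_out = 18.0 × 513.1 / (63.0 + 513.1) = 18.0 × 513.1/576.1 = 16.0 V.

V_out ≈ 16.0 V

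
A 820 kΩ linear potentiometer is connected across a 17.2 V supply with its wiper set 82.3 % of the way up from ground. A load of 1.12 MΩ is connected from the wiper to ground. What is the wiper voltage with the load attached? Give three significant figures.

V ≈ 12.8 V

The wiper splits the pot into (1−α)R = 145.1 kΩ above and αR = 674.9 kΩ below.
Lower section ‖ load = 421.1 kΩ.
V_wiper = 17.2 × 421.1/(145.1 + 421.1) = 12.8 V.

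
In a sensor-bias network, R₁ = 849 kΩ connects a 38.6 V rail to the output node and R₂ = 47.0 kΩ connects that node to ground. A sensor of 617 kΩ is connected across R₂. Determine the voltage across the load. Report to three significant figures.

V_out ≈ 1.89 V

The load sits in parallel with R₂: R₂‖R_L = (47.0 × 617) / (47.0 + 617) = 43.67 kΩ.
V_out = 38.6 × 43.67 / (849 + 43.67) = 38.6 × 43.67/892.7 = 1.89 V.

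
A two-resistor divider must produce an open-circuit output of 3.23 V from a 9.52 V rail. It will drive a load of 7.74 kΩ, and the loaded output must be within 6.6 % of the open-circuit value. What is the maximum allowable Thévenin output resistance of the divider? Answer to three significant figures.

R_th ≤ 547 Ω

Loading drop = R_th/(R_th + R_L) ≤ 0.0660, so R_th ≤ R_L · ε/(1−ε) = 7.74 kΩ × 0.0660/0.9340 = 547 Ω.
(Any R1, R2 with R2/(R1+R2) = 0.339 and R1‖R2 ≤ 547 Ω will meet the spec.)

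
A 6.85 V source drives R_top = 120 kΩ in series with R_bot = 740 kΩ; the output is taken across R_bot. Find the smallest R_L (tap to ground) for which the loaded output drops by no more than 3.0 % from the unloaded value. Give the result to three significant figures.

R_L(min) ≈ 3.34 MΩ

Output resistance R_th = R_top‖R_bot = (120 × 740)/860.0 = 103.3 kΩ.
The fractional drop is R_th/(R_th + R_L); requiring this ≤ 0.0300 gives R_L ≥ R_th(1/0.0300 − 1) = 103.3 × 32.33 = 3.34 MΩ.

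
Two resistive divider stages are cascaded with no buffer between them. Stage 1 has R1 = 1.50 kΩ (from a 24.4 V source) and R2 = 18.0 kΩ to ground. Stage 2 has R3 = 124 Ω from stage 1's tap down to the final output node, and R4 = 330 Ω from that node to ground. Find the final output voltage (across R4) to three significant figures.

V_out ≈ 4.04 V

Stage 2 presents R3+R4 = 454.0 Ω as a load on stage 1's tap.
Stage 1's lower leg becomes R2‖(R3+R4) = 442.8 Ω, so V_mid = 24.4 × 442.8/1943 = 5.562 V.
Stage 2 is itself unloaded: V_out = V_mid × R4/(R3+R4) = 5.562 × 330/454.0 = 4.04 V.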